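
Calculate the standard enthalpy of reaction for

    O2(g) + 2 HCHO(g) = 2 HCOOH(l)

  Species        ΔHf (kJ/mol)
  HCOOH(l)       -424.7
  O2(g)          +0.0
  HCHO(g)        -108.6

ΔH_rxn = -632.2 kJ/mol

ΔH°rxn = Σ nΔHf°(products) − Σ nΔHf°(reactants).
Products: 2·(-424.7) = -849.4
Reactants: 1·(+0.0) + 2·(-108.6) = -217.2
ΔH_rxn = (-849.4) − (-217.2) = -632.2 kJ/mol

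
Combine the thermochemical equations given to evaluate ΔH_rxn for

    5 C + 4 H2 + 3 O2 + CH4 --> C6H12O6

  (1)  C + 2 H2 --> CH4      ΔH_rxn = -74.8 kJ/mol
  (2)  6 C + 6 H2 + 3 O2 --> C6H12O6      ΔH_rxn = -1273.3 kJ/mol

ΔH_rxn = -1198.5 kJ/mol

(1) reversed: +74.8 kJ/mol
(2) as written: -1273.3 kJ/mol
Summing the manipulated equations, ΔH_rxn = (+74.8) + (-1273.3) = -1198.5 kJ/mol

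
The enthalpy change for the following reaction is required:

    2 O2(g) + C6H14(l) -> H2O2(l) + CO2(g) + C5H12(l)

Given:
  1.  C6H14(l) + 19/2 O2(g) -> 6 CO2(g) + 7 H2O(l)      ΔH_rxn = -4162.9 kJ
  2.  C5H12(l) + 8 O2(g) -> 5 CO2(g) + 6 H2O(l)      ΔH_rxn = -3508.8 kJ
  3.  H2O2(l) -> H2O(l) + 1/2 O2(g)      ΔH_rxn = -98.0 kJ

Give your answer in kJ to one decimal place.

ΔH_rxn = -556.1 kJ

eq. 1 as written (C6H14(l) already on the reactant side): -4162.9 kJ
eq. 2 reversed (reverse to put C5H12(l) on the product side): +3508.8 kJ
eq. 3 reversed (reverse to put H2O2(l) on the product side): +98.0 kJ
Summing the manipulated equations, ΔH_rxn = (1)·(-4162.9) + (-1)·(-3508.8) + (-1)·(-98.0) = -556.1 kJ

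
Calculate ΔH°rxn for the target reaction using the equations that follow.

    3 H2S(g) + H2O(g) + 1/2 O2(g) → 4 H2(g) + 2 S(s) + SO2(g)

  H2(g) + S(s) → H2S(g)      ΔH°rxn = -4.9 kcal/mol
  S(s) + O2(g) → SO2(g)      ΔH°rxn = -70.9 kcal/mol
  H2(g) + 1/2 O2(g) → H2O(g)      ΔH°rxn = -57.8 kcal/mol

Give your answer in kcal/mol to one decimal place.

ΔH°rxn = 1.6 kcal/mol

equation 1 reversed and × 3 (H2S(g) must end up as a reactant; ×3 to match 3 H2S(g) in the target): (-3)·(-4.9) = +14.7 kcal/mol
equation 2 as written (SO2(g) already on the product side): -70.9 kcal/mol
equation 3 reversed (H2O(g) must end up as a reactant): +57.8 kcal/mol
By Hess's law, ΔH°rxn = (+14.7) + (-70.9) + (+57.8) = 1.6 kcal/mol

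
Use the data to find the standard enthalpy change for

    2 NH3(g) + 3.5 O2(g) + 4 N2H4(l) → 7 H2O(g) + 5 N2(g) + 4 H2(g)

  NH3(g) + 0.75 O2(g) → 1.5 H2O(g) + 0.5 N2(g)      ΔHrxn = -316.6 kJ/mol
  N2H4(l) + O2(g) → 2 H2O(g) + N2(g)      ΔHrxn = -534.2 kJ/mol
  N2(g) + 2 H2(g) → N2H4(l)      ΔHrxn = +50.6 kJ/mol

equation 1 × 2 (scale by 2 for the 2 NH3(g)): (2)·(-316.6) = -633.2 kJ/mol
equation 2 × 2: (2)·(-534.2) = -1068.4 kJ/mol
equation 3 reversed and × 2 (H2(g) must end up as a product; scale by 2 for the 4 H2(g)): (-2)·(+50.6) = -101.2 kJ/mol
Combining the equations, ΔHrxn = (-633.2) + (-1068.4) + (-101.2) = -1802.8 kJ/mol

ΔHrxn = -1802.8 kJ/mol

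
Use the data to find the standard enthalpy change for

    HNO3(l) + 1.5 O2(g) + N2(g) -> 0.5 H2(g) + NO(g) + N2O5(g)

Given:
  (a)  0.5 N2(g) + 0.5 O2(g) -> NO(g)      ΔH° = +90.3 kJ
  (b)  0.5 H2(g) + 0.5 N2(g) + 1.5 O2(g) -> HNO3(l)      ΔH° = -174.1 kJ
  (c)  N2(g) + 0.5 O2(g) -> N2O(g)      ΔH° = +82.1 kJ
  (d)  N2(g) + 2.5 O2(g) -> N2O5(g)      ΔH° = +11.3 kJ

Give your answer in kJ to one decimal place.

ΔH° = 275.7 kJ

(a) as written: +90.3 kJ
(b) reversed: +174.1 kJ
(c): not needed.
(d) as written: +11.3 kJ
ΔH° = (+90.3) + (+174.1) + (+11.3) = 275.7 kJ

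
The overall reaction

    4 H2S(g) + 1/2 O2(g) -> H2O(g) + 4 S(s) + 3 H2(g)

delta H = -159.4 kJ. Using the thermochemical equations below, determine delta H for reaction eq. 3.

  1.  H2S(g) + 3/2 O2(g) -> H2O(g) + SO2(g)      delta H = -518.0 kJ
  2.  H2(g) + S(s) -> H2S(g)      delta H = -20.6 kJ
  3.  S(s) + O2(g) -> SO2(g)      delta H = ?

eq. 1 as written (H2O(g) already on the product side): -518.0 kJ
eq. 2 reversed and × 3 (reverse to put H2(g) on the product side; scale by 3 for the 3 H2(g)): (-3)·(-20.6) = +61.8 kJ
eq. 3 reversed: contributes −x
-159.4 = (-518.0) + (+61.8) − x
x = (-159.4 − (-456.2)) / (-1) = -296.8 kJ

delta H = -296.8 kJ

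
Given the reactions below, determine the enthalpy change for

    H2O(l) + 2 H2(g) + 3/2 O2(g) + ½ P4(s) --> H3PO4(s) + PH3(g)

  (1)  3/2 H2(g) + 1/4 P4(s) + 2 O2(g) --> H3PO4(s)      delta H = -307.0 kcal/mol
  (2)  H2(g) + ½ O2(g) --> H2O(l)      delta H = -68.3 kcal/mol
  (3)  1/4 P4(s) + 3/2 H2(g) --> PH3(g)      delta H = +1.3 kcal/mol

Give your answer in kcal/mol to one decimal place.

(1) as written: -307.0 kcal/mol
(2) reversed: +68.3 kcal/mol
(3) as written: +1.3 kcal/mol
delta H = (-307.0) + (+68.3) + (+1.3) = -237.4 kcal/mol

delta H = -237.4 kcal/mol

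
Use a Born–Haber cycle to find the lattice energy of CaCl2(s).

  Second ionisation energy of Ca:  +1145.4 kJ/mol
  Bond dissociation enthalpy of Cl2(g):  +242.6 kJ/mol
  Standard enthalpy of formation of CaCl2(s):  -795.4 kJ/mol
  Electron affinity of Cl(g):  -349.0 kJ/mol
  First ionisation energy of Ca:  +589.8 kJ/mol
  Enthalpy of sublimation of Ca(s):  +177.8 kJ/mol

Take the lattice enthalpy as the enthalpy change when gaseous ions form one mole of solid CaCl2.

U = -2253.0 kJ/mol

ΔHf° = 1·ΔHsub + 1·(ΣIE) + 1·D(Cl2) + 2·EA + U
-795.4 = 1·(+177.8) + 1·(+1735.2) + 1·(+242.6) + 2·(-349.0) + U
U = -795.4 − (+1457.6) = -2253.0 kJ/mol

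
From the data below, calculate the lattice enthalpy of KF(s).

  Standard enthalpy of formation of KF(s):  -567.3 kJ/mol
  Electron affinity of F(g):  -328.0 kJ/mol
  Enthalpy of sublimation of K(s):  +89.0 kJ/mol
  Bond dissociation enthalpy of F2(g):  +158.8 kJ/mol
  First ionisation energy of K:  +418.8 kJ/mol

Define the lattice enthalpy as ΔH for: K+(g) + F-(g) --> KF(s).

U = -826.5 kJ/mol

ΔHf° = 1·ΔHsub + 1·(ΣIE) + 1/2·D(F2) + 1·EA + U
-567.3 = 1·(+89.0) + 1·(+418.8) + 1/2·(+158.8) + 1·(-328.0) + U
U = -567.3 − (+259.2) = -826.5 kJ/mol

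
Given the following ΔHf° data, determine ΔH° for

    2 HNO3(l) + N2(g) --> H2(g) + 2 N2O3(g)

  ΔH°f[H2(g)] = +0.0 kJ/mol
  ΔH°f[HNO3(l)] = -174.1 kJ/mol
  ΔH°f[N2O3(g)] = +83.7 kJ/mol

ΔH°rxn = Σ nΔHf°(products) − Σ nΔHf°(reactants).
Products: 1·(+0.0) + 2·(+83.7) = +167.4
Reactants: 2·(-174.1) + 1·(+0.0) = -348.2
ΔH° = (+167.4) − (-348.2) = 515.6 kJ/mol

ΔH° = 515.6 kJ/mol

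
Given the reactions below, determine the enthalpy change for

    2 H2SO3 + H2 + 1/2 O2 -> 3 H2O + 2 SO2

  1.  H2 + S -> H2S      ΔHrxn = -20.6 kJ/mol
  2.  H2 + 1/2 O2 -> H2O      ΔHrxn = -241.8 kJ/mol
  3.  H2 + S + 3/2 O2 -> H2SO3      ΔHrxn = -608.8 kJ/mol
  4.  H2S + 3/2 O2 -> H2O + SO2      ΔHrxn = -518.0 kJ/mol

ΔHrxn = -101.4 kJ/mol

eq. 1 × 2: (2)·(-20.6) = -41.2 kJ/mol
eq. 2 as written: -241.8 kJ/mol
eq. 3 reversed and × 2: (-2)·(-608.8) = +1217.6 kJ/mol
eq. 4 × 2: (2)·(-518.0) = -1036.0 kJ/mol
ΔHrxn = (2)·(-20.6) + (1)·(-241.8) + (-2)·(-608.8) + (2)·(-518.0) = -101.4 kJ/mol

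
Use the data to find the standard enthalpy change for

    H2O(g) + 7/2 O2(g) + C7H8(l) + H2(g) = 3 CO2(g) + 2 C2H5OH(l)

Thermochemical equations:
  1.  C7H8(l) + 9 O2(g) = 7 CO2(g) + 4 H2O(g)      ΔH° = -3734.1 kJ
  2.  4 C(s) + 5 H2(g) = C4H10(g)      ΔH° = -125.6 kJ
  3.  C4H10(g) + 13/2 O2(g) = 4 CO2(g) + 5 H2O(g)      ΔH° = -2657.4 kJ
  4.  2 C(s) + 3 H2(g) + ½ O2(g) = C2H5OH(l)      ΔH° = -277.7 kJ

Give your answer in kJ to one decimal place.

ΔH° = -1506.5 kJ

eq. 1 as written: -3734.1 kJ
eq. 2 reversed: +125.6 kJ
eq. 3 reversed: +2657.4 kJ
eq. 4 × 2: (2)·(-277.7) = -555.4 kJ
Since enthalpy is a state function, ΔH° = (-3734.1) + (+125.6) + (+2657.4) + (-555.4) = -1506.5 kJ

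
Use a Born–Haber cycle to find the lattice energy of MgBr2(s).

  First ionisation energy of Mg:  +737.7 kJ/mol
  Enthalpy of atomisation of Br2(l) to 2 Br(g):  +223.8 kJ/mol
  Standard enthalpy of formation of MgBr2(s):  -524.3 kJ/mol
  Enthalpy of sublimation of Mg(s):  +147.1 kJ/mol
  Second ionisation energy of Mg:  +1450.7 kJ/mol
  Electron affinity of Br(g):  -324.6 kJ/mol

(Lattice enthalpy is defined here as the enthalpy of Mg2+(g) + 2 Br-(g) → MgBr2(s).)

ΔHf° = 1·ΔHsub + 1·(ΣIE) + 1·D(Br2) + 2·EA + U
-524.3 = 1·(+147.1) + 1·(+2188.4) + 1·(+223.8) + 2·(-324.6) + U
U = -524.3 − (+1910.1) = -2434.4 kJ/mol

U = -2434.4 kJ/mol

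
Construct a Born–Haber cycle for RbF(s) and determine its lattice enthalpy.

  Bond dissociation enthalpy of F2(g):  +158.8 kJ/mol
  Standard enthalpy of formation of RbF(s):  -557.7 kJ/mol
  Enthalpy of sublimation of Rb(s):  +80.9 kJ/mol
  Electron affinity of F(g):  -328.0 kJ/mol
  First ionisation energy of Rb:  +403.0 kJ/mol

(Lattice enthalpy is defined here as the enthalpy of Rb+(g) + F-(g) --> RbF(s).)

ΔHf° = 1·ΔHsub + 1·(ΣIE) + 1/2·D(F2) + 1·EA + U
-557.7 = 1·(+80.9) + 1·(+403.0) + 1/2·(+158.8) + 1·(-328.0) + U
U = -557.7 − (+235.3) = -793.0 kJ/mol

U = -793.0 kJ/mol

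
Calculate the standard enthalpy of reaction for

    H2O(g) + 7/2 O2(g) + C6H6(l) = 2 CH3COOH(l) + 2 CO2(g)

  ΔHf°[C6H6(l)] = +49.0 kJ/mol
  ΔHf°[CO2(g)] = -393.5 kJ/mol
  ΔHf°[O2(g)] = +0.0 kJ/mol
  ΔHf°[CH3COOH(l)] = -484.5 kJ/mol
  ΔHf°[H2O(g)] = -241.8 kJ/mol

ΔH°rxn = Σ nΔHf°(products) − Σ nΔHf°(reactants).
Products: 2·(-484.5) + 2·(-393.5) = -1756.0
Reactants: 1·(-241.8) + 7/2·(+0.0) + 1·(+49.0) = -192.8
ΔHrxn = (-1756.0) − (-192.8) = -1563.2 kJ/mol

ΔHrxn = -1563.2 kJ/mol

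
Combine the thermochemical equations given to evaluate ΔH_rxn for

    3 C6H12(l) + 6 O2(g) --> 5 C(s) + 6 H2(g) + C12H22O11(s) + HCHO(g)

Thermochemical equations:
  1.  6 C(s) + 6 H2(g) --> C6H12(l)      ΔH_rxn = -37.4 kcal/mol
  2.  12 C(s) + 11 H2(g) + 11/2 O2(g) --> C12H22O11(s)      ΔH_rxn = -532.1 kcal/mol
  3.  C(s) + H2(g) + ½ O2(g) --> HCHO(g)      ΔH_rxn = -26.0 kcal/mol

ΔH_rxn = -445.9 kcal/mol

eq. 1 reversed and × 3 (C6H12(l) must end up as a reactant; scale by 3 for the 3 C6H12(l)): (-3)·(-37.4) = +112.2 kcal/mol
eq. 2 as written (C12H22O11(s) already on the product side): -532.1 kcal/mol
eq. 3 as written (HCHO(g) already on the product side): -26.0 kcal/mol
ΔH_rxn = (+112.2) + (-532.1) + (-26.0) = -445.9 kcal/mol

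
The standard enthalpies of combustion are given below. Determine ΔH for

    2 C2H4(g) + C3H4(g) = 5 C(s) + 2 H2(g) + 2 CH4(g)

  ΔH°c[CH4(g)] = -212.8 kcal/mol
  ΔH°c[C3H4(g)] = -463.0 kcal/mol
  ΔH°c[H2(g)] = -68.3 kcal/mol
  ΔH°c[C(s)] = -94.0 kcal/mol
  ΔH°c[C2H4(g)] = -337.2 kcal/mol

With combustion enthalpies, reactants minus products:
= [2·(-337.2) + 1·(-463.0)] − [5·(-94.0) + 2·(-68.3) + 2·(-212.8)]
= -105.2 kcal/mol

ΔH = -105.2 kcal/mol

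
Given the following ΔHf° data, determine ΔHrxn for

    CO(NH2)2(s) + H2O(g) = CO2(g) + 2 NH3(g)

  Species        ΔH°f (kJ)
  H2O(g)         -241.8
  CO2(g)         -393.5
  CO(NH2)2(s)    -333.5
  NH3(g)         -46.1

ΔH°rxn = Σ nΔHf°(products) − Σ nΔHf°(reactants).
Products: 1·(-393.5) + 2·(-46.1) = -485.7
Reactants: 1·(-333.5) + 1·(-241.8) = -575.3
ΔHrxn = (-485.7) − (-575.3) = 89.6 kJ

ΔHrxn = 89.6 kJ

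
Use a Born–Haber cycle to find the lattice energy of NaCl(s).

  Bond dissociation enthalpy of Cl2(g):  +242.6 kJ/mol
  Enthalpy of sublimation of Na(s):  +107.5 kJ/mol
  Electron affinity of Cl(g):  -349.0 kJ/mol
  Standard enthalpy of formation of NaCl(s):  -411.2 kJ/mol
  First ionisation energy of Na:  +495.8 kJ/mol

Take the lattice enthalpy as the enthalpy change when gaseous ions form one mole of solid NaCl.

ΔHf° = 1·ΔHsub + 1·(ΣIE) + 1/2·D(Cl2) + 1·EA + U
-411.2 = 1·(+107.5) + 1·(+495.8) + 1/2·(+242.6) + 1·(-349.0) + U
U = -411.2 − (+375.6) = -786.8 kJ/mol

U = -786.8 kJ/mol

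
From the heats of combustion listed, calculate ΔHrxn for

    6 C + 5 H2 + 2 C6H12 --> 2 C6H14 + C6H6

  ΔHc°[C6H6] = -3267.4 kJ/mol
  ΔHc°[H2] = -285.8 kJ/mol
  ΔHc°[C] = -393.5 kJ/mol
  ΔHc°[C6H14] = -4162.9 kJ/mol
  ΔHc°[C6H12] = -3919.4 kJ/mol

ΔHrxn = -35.6 kJ/mol

With combustion enthalpies, reactants minus products:
= [6·(-393.5) + 5·(-285.8) + 2·(-3919.4)] − [2·(-4162.9) + 1·(-3267.4)]
= -35.6 kJ/mol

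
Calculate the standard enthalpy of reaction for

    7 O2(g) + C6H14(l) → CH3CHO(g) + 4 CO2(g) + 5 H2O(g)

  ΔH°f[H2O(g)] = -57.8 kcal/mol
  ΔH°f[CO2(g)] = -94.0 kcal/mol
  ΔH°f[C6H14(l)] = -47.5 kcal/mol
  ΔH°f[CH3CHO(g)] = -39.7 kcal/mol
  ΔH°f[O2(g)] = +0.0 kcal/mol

ΔH_rxn = -657.2 kcal/mol

ΔH°rxn = Σ nΔHf°(products) − Σ nΔHf°(reactants).
Products: 1·(-39.7) + 4·(-94.0) + 5·(-57.8) = -704.7
Reactants: 7·(+0.0) + 1·(-47.5) = -47.5
ΔH_rxn = (-704.7) − (-47.5) = -657.2 kcal/mol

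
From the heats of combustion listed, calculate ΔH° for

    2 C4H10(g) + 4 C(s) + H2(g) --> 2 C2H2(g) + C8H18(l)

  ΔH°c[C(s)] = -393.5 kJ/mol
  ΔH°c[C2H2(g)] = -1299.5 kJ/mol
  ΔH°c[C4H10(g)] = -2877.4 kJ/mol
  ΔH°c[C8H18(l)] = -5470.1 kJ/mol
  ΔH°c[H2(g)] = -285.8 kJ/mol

With combustion enthalpies, reactants minus products:
= [2·(-2877.4) + 4·(-393.5) + 1·(-285.8)] − [2·(-1299.5) + 1·(-5470.1)]
= 454.5 kJ/mol

ΔH° = 454.5 kJ/mol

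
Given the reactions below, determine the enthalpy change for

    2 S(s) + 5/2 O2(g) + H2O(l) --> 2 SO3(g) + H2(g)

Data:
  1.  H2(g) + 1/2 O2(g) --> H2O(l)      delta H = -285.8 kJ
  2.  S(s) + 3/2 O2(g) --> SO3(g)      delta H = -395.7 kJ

delta H = -505.6 kJ

eq. 1 reversed (H2O(l) must end up as a reactant): +285.8 kJ
eq. 2 × 2 (scale by 2 for the 2 SO3(g)): (2)·(-395.7) = -791.4 kJ
delta H = (+285.8) + (-791.4) = -505.6 kJ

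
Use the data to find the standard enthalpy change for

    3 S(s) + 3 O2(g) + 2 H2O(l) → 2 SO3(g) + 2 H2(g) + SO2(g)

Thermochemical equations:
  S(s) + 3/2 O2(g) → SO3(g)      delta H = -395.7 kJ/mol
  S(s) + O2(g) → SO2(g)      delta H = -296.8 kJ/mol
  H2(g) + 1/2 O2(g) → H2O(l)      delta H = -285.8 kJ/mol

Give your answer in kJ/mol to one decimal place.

equation 1 × 2: (2)·(-395.7) = -791.4 kJ/mol
equation 2 as written: -296.8 kJ/mol
equation 3 reversed and × 2: (-2)·(-285.8) = +571.6 kJ/mol
delta H = (-791.4) + (-296.8) + (+571.6) = -516.6 kJ/mol

delta H = -516.6 kJ/mol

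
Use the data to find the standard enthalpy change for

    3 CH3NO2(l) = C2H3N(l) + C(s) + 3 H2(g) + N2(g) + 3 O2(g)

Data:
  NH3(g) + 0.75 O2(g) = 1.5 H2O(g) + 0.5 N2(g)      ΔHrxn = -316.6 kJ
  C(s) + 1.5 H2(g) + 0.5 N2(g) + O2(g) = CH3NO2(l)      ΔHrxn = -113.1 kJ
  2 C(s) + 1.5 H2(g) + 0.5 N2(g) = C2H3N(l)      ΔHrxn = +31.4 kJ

ΔHrxn = 370.7 kJ

equation 1: not needed.
equation 2 reversed and × 3: (-3)·(-113.1) = +339.3 kJ
equation 3 as written: +31.4 kJ
Combining the equations, ΔHrxn = (-3)·(-113.1) + (1)·(+31.4) = 370.7 kJ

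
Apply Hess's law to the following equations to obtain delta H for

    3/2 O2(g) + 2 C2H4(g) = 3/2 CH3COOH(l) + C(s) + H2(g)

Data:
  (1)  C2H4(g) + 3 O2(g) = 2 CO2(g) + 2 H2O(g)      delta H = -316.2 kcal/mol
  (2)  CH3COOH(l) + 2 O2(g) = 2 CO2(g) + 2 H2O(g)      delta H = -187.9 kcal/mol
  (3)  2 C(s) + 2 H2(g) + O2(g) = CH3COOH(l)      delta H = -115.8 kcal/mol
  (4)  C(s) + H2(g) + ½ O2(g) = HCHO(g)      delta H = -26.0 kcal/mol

delta H = -198.7 kcal/mol

(1) × 2 (×2 to match 2 C2H4(g) in the target): (2)·(-316.2) = -632.4 kcal/mol
(2) reversed and × 2: (-2)·(-187.9) = +375.8 kcal/mol
(3) reversed and × 1/2: (-1/2)·(-115.8) = +57.9 kcal/mol
(4): not needed (HCHO(g) appears nowhere else).
Since enthalpy is a state function, delta H = (-632.4) + (+375.8) + (+57.9) = -198.7 kcal/mol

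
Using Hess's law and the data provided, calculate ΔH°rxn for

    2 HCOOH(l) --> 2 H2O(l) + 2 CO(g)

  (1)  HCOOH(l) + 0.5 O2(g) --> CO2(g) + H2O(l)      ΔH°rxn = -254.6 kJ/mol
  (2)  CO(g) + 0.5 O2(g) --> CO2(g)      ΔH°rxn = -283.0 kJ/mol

ΔH°rxn = 56.8 kJ/mol

(1) × 2 (×2 to match 2 HCOOH(l) in the target): (2)·(-254.6) = -509.2 kJ/mol
(2) reversed and × 2 (CO(g) must end up as a product; ×2 to match 2 CO(g) in the target): (-2)·(-283.0) = +566.0 kJ/mol
Summing the manipulated equations, ΔH°rxn = (-509.2) + (+566.0) = 56.8 kJ/mol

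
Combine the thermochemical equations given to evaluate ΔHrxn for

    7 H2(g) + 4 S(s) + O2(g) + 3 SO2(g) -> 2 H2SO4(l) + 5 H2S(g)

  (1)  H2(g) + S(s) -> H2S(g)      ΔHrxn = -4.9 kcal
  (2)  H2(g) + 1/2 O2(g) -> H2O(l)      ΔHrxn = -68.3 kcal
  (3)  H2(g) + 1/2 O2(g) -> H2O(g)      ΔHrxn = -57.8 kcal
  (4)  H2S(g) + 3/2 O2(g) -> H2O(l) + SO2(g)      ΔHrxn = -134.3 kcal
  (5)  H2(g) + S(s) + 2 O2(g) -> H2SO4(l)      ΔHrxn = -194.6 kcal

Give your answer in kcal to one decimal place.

(1) × 2: (2)·(-4.9) = -9.8 kcal
(2) × 3: (3)·(-68.3) = -204.9 kcal
(3): not needed.
(4) reversed and × 3: (-3)·(-134.3) = +402.9 kcal
(5) × 2: (2)·(-194.6) = -389.2 kcal
ΔHrxn = (2)·(-4.9) + (3)·(-68.3) + (-3)·(-134.3) + (2)·(-194.6) = -201.0 kcal

ΔHrxn = -201.0 kcal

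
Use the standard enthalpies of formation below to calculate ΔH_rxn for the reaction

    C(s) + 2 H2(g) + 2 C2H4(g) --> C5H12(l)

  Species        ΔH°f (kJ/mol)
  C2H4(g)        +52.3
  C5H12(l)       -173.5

ΔH_rxn = -278.1 kJ/mol

ΔH°rxn = Σ nΔHf°(products) − Σ nΔHf°(reactants).
Products: 1·(-173.5) = -173.5
Reactants: 1·(+0.0) + 2·(+0.0) + 2·(+52.3) = +104.6
ΔH_rxn = (-173.5) − (+104.6) = -278.1 kJ/mol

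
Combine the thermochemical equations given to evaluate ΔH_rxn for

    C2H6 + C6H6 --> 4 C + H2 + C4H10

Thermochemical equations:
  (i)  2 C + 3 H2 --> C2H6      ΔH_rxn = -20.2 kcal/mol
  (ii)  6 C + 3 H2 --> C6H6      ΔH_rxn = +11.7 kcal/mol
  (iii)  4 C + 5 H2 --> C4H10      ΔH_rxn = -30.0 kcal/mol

ΔH_rxn = -21.5 kcal/mol

(i) reversed: +20.2 kcal/mol
(ii) reversed: -11.7 kcal/mol
(iii) as written: -30.0 kcal/mol
Combining the equations, ΔH_rxn = (+20.2) + (-11.7) + (-30.0) = -21.5 kcal/mol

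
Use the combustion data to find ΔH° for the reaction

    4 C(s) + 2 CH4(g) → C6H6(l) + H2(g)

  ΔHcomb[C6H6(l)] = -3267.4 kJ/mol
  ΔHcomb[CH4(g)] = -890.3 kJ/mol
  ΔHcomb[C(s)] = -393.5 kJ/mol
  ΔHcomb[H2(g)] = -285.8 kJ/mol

ΔH° = 198.6 kJ/mol

With combustion enthalpies, reactants minus products:
= [4·(-393.5) + 2·(-890.3)] − [1·(-3267.4) + 1·(-285.8)]
= 198.6 kJ/mol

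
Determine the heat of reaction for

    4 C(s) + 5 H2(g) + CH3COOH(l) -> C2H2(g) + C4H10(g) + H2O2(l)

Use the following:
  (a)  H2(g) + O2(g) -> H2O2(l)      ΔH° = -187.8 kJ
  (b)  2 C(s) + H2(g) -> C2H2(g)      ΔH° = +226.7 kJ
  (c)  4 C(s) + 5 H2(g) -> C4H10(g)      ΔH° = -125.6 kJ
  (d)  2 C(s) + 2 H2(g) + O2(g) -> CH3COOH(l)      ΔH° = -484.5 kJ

ΔH° = 397.8 kJ

(a) as written (H2O2(l) already on the product side): -187.8 kJ
(b) as written (C2H2(g) already on the product side): +226.7 kJ
(c) as written (C4H10(g) already on the product side): -125.6 kJ
(d) reversed (CH3COOH(l) must end up as a reactant): +484.5 kJ
By Hess's law, ΔH° = (1)·(-187.8) + (1)·(+226.7) + (1)·(-125.6) + (-1)·(-484.5) = 397.8 kJ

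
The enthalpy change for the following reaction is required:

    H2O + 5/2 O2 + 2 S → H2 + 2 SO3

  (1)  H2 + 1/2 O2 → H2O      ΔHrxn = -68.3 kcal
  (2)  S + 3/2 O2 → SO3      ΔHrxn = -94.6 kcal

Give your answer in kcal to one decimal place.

(1) reversed: +68.3 kcal
(2) × 2: (2)·(-94.6) = -189.2 kcal
ΔHrxn = (+68.3) + (-189.2) = -120.9 kcal

ΔHrxn = -120.9 kcal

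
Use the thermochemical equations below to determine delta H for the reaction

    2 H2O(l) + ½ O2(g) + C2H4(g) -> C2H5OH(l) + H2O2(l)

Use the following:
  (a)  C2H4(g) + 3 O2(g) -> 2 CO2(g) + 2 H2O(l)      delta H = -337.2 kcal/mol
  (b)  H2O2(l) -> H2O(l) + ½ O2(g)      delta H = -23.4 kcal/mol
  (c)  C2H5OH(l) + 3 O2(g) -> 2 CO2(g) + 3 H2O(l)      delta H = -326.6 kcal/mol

delta H = 12.8 kcal/mol

(a) as written (C2H4(g) already on the reactant side): -337.2 kcal/mol
(b) reversed (reverse to put H2O2(l) on the product side): +23.4 kcal/mol
(c) reversed (C2H5OH(l) must end up as a product): +326.6 kcal/mol
Since enthalpy is a state function, delta H = (-337.2) + (+23.4) + (+326.6) = 12.8 kcal/mol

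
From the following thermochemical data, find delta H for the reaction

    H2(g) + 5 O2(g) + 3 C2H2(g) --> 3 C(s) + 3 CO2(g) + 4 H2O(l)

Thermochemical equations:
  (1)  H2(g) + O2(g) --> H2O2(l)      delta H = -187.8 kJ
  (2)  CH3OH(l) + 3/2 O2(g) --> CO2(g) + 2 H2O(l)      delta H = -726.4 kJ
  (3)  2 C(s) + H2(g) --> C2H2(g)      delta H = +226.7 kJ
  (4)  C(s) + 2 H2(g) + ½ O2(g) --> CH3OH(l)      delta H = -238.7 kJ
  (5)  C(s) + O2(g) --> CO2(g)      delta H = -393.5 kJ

delta H = -3003.8 kJ

(1): not needed (H2O2(l) appears nowhere else).
(2) × 2 (×2 to match 4 H2O(l) in the target): (2)·(-726.4) = -1452.8 kJ
(3) reversed and × 3 (C2H2(g) must end up as a reactant; ×3 to match 3 C2H2(g) in the target): (-3)·(+226.7) = -680.1 kJ
(4) × 2: (2)·(-238.7) = -477.4 kJ
(5) as written: -393.5 kJ
delta H = (-1452.8) + (-680.1) + (-477.4) + (-393.5) = -3003.8 kJ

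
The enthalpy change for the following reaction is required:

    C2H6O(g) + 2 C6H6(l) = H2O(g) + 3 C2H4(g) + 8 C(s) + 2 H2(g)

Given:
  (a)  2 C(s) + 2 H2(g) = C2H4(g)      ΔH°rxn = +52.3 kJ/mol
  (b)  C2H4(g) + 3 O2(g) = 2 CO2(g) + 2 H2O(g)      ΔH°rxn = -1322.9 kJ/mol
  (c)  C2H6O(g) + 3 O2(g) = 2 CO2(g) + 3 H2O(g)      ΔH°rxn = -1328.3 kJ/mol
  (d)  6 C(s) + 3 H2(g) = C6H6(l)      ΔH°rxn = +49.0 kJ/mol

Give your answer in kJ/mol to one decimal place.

(a) × 2: (2)·(+52.3) = +104.6 kJ/mol
(b) reversed: +1322.9 kJ/mol
(c) as written: -1328.3 kJ/mol
(d) reversed and × 2: (-2)·(+49.0) = -98.0 kJ/mol
Since enthalpy is a state function, ΔH°rxn = (+104.6) + (+1322.9) + (-1328.3) + (-98.0) = 1.2 kJ/mol

ΔH°rxn = 1.2 kJ/mol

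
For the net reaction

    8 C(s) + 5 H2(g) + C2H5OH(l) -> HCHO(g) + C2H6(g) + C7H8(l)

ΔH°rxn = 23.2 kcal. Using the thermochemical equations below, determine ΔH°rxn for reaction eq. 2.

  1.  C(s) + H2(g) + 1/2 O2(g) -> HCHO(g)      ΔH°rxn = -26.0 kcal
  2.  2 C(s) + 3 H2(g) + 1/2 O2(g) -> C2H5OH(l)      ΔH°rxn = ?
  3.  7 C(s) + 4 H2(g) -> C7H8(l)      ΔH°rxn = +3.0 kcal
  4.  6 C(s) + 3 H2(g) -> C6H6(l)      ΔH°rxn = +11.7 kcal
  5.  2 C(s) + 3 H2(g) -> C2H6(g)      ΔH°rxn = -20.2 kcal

eq. 1 as written: -26.0 kcal
eq. 2 reversed: contributes −x
eq. 3 as written: +3.0 kcal
eq. 4: not needed.
eq. 5 as written: -20.2 kcal
+23.2 = (-26.0) + (+3.0) + (-20.2) − x
x = (+23.2 − (-43.2)) / (-1) = -66.4 kcal

ΔH°rxn = -66.4 kcal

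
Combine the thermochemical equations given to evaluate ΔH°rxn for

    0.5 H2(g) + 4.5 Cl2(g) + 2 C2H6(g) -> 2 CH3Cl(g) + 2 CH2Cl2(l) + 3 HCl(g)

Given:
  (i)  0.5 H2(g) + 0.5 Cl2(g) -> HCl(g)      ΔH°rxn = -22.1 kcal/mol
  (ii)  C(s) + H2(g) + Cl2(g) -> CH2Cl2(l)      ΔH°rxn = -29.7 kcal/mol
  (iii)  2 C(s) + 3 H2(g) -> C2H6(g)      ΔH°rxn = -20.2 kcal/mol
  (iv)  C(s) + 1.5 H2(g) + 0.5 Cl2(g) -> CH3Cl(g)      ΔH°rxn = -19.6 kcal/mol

ΔH°rxn = -124.5 kcal/mol

(i) × 3 (×3 to match 3 HCl(g) in the target): (3)·(-22.1) = -66.3 kcal/mol
(ii) × 2 (×2 to match 2 CH2Cl2(l) in the target): (2)·(-29.7) = -59.4 kcal/mol
(iii) reversed and × 2 (reverse to put C2H6(g) on the reactant side; ×2 to match 2 C2H6(g) in the target): (-2)·(-20.2) = +40.4 kcal/mol
(iv) × 2 (scale by 2 for the 2 CH3Cl(g)): (2)·(-19.6) = -39.2 kcal/mol
ΔH°rxn = (-66.3) + (-59.4) + (+40.4) + (-39.2) = -124.5 kcal/mol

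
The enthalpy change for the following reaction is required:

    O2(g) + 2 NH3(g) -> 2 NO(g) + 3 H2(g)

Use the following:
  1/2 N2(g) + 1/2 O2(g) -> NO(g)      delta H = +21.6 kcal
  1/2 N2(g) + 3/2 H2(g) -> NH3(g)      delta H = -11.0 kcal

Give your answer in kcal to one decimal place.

delta H = 65.2 kcal

equation 1 × 2: (2)·(+21.6) = +43.2 kcal
equation 2 reversed and × 2: (-2)·(-11.0) = +22.0 kcal
delta H = (+43.2) + (+22.0) = 65.2 kcal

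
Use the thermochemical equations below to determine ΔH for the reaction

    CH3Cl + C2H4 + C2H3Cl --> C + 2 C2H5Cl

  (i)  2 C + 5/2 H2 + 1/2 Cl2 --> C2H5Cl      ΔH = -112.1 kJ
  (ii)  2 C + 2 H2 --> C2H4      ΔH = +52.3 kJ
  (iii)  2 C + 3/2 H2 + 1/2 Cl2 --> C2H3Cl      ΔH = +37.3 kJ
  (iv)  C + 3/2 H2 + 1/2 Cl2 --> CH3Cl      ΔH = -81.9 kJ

(i) × 2: (2)·(-112.1) = -224.2 kJ
(ii) reversed: -52.3 kJ
(iii) reversed: -37.3 kJ
(iv) reversed: +81.9 kJ
Summing the manipulated equations, ΔH = (2)·(-112.1) + (-1)·(+52.3) + (-1)·(+37.3) + (-1)·(-81.9) = -231.9 kJ

ΔH = -231.9 kJ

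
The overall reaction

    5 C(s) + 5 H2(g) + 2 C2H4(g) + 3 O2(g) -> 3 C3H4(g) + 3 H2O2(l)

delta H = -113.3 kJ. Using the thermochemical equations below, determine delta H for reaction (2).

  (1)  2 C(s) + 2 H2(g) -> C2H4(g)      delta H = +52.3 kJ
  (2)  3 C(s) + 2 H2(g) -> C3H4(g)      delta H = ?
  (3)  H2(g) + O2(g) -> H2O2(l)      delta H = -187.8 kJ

(1) reversed and × 2: (-2)·(+52.3) = -104.6 kJ
(2) × 3: contributes 3·x
(3) × 3: (3)·(-187.8) = -563.4 kJ
-113.3 = (-104.6) + (-563.4) + 3·x
x = (-113.3 − (-668.0)) / (3) = 184.9 kJ

delta H = 184.9 kJ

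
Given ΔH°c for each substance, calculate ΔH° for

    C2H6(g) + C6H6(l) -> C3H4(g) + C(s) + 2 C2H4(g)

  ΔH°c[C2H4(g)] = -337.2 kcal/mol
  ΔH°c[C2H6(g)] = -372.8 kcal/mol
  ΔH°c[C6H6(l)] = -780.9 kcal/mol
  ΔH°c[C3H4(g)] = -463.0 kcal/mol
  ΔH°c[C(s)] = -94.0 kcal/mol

ΔH° = 77.7 kcal/mol

Using ΔH = Σ nΔHc°(reactants) − Σ nΔHc°(products):
= [1·(-372.8) + 1·(-780.9)] − [1·(-463.0) + 1·(-94.0) + 2·(-337.2)]
= 77.7 kcal/mol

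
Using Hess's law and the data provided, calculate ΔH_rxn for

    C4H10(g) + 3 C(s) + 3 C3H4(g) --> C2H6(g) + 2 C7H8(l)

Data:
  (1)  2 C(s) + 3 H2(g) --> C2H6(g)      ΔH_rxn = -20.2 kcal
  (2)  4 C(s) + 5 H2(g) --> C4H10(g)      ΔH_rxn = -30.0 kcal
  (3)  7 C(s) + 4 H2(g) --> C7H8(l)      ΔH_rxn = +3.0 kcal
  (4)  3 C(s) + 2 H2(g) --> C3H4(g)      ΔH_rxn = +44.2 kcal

(1) as written: -20.2 kcal
(2) reversed: +30.0 kcal
(3) × 2: (2)·(+3.0) = +6.0 kcal
(4) reversed and × 3: (-3)·(+44.2) = -132.6 kcal
ΔH_rxn = (1)·(-20.2) + (-1)·(-30.0) + (2)·(+3.0) + (-3)·(+44.2) = -116.8 kcal

ΔH_rxn = -116.8 kcal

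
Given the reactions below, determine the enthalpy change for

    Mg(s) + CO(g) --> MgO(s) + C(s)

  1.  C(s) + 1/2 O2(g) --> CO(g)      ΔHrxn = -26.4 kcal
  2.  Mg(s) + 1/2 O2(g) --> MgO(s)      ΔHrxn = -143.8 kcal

ΔHrxn = -117.4 kcal

eq. 1 reversed (CO(g) must end up as a reactant): +26.4 kcal
eq. 2 as written (MgO(s) already on the product side): -143.8 kcal
ΔHrxn = (-1)·(-26.4) + (1)·(-143.8) = -117.4 kcal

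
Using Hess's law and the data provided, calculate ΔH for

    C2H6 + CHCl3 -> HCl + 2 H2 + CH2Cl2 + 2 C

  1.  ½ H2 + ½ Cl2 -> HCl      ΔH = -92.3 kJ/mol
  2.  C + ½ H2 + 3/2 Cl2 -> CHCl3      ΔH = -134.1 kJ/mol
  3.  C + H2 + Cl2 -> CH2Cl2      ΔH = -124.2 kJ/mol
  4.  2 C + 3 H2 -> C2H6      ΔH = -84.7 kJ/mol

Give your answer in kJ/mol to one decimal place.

ΔH = 2.3 kJ/mol

eq. 1 as written: -92.3 kJ/mol
eq. 2 reversed: +134.1 kJ/mol
eq. 3 as written: -124.2 kJ/mol
eq. 4 reversed: +84.7 kJ/mol
Summing the manipulated equations, ΔH = (-92.3) + (+134.1) + (-124.2) + (+84.7) = 2.3 kJ/mol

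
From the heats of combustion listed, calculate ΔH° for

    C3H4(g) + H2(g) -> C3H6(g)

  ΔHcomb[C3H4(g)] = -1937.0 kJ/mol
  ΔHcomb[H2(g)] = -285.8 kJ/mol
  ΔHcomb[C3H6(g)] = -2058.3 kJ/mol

Using ΔH = Σ nΔHc°(reactants) − Σ nΔHc°(products):
= [1·(-1937.0) + 1·(-285.8)] − [1·(-2058.3)]
= -164.5 kJ/mol

ΔH° = -164.5 kJ/mol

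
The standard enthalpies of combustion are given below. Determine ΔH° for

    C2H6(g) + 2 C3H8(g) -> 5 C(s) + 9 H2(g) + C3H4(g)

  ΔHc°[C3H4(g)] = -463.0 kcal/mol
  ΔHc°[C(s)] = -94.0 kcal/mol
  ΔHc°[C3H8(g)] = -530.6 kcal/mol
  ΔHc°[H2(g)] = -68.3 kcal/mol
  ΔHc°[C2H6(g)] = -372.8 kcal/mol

ΔH° = 113.7 kcal/mol

With combustion enthalpies, reactants minus products:
= [1·(-372.8) + 2·(-530.6)] − [5·(-94.0) + 9·(-68.3) + 1·(-463.0)]
= 113.7 kcal/mol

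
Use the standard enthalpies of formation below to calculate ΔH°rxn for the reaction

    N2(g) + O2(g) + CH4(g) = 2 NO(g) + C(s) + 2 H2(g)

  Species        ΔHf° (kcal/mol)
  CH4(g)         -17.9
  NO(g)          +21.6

ΔH°rxn = 61.1 kcal/mol

Products: 2·(+21.6) + 1·(+0.0) + 2·(+0.0) = +43.2
Reactants: 1·(+0.0) + 1·(+0.0) + 1·(-17.9) = -17.9
ΔH°rxn = (+43.2) − (-17.9) = 61.1 kcal/mol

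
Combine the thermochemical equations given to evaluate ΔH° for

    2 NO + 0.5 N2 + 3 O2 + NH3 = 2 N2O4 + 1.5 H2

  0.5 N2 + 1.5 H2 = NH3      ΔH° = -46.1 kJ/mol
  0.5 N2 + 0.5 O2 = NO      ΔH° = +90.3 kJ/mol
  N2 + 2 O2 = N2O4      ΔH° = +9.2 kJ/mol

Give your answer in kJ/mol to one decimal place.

equation 1 reversed: +46.1 kJ/mol
equation 2 reversed and × 2: (-2)·(+90.3) = -180.6 kJ/mol
equation 3 × 2: (2)·(+9.2) = +18.4 kJ/mol
Combining the equations, ΔH° = (-1)·(-46.1) + (-2)·(+90.3) + (2)·(+9.2) = -116.1 kJ/mol

ΔH° = -116.1 kJ/mol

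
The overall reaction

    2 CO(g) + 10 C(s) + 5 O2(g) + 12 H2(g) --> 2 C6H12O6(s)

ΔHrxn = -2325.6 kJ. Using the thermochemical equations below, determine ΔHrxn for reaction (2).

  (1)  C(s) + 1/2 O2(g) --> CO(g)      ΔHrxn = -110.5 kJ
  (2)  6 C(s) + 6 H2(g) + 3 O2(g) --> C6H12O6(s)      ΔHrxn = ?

(1) reversed and × 2 (CO(g) must end up as a reactant; scale by 2 for the 2 CO(g)): (-2)·(-110.5) = +221.0 kJ
(2) × 2 (×2 to match 2 C6H12O6(s) in the target): contributes 2·x
-2325.6 = (+221.0) + 2·x
x = (-2325.6 − (+221.0)) / (2) = -1273.3 kJ

ΔHrxn = -1273.3 kJ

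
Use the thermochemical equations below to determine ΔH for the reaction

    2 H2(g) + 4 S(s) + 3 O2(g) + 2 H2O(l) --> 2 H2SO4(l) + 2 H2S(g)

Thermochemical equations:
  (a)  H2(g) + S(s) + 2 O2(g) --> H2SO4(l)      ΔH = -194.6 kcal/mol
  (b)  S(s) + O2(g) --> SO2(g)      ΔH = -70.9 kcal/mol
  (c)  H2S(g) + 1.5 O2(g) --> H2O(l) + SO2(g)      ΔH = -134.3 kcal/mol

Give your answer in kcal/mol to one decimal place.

ΔH = -262.4 kcal/mol

(a) × 2 (scale by 2 for the 2 H2SO4(l)): (2)·(-194.6) = -389.2 kcal/mol
(b) × 2: (2)·(-70.9) = -141.8 kcal/mol
(c) reversed and × 2 (H2S(g) must end up as a product; scale by 2 for the 2 H2S(g)): (-2)·(-134.3) = +268.6 kcal/mol
Combining the equations, ΔH = (-389.2) + (-141.8) + (+268.6) = -262.4 kcal/mol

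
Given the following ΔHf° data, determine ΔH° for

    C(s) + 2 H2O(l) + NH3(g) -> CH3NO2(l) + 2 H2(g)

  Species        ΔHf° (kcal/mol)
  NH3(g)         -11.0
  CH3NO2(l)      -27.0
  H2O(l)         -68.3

ΔH°rxn = Σ nΔHf°(products) − Σ nΔHf°(reactants).
Products: 1·(-27.0) + 2·(+0.0) = -27.0
Reactants: 1·(+0.0) + 2·(-68.3) + 1·(-11.0) = -147.6
ΔH° = (-27.0) − (-147.6) = 120.6 kcal/mol

ΔH° = 120.6 kcal/mol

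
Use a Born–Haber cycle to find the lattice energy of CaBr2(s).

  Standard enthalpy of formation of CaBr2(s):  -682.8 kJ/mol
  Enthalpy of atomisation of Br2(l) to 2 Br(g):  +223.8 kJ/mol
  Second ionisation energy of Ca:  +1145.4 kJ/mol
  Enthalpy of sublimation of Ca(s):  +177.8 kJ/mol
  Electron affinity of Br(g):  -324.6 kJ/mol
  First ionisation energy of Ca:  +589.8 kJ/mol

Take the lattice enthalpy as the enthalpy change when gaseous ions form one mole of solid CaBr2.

U = -2170.4 kJ/mol

ΔHf° = 1·ΔHsub + 1·(ΣIE) + 1·D(Br2) + 2·EA + U
-682.8 = 1·(+177.8) + 1·(+1735.2) + 1·(+223.8) + 2·(-324.6) + U
U = -682.8 − (+1487.6) = -2170.4 kJ/mol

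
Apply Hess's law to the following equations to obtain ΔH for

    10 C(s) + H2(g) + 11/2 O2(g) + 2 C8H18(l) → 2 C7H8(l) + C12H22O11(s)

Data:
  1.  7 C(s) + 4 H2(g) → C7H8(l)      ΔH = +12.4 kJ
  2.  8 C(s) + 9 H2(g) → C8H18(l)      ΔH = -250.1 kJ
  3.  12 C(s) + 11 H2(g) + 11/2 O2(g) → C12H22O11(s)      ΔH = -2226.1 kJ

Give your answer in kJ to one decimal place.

ΔH = -1701.1 kJ

eq. 1 × 2: (2)·(+12.4) = +24.8 kJ
eq. 2 reversed and × 2: (-2)·(-250.1) = +500.2 kJ
eq. 3 as written: -2226.1 kJ
Since enthalpy is a state function, ΔH = (+24.8) + (+500.2) + (-2226.1) = -1701.1 kJ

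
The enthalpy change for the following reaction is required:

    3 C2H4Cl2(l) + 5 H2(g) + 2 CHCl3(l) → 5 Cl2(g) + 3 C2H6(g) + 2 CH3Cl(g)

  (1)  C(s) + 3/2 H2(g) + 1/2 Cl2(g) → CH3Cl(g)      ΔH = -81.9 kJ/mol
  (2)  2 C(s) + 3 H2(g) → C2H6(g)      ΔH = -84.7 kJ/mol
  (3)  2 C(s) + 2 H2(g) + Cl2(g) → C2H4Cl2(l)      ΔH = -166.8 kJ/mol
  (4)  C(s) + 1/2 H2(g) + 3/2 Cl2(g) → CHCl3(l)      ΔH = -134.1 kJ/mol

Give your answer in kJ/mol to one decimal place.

ΔH = 350.7 kJ/mol

(1) × 2: (2)·(-81.9) = -163.8 kJ/mol
(2) × 3: (3)·(-84.7) = -254.1 kJ/mol
(3) reversed and × 3: (-3)·(-166.8) = +500.4 kJ/mol
(4) reversed and × 2: (-2)·(-134.1) = +268.2 kJ/mol
By Hess's law, ΔH = (2)·(-81.9) + (3)·(-84.7) + (-3)·(-166.8) + (-2)·(-134.1) = 350.7 kJ/mol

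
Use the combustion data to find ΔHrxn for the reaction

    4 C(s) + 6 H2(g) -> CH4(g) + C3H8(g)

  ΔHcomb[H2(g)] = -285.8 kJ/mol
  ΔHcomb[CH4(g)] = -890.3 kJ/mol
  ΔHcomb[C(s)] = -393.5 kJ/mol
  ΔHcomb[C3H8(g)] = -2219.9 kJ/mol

With combustion enthalpies, reactants minus products:
= [4·(-393.5) + 6·(-285.8)] − [1·(-890.3) + 1·(-2219.9)]
= -178.6 kJ/mol

ΔHrxn = -178.6 kJ/mol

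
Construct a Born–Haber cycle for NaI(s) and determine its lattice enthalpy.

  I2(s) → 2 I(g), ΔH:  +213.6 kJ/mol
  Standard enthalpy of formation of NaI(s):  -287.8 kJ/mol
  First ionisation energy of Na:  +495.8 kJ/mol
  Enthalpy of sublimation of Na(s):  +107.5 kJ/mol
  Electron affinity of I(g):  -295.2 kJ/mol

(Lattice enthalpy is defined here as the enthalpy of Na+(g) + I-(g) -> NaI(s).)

U = -702.7 kJ/mol

ΔHf° = 1·ΔHsub + 1·(ΣIE) + 1/2·D(I2) + 1·EA + U
-287.8 = 1·(+107.5) + 1·(+495.8) + 1/2·(+213.6) + 1·(-295.2) + U
U = -287.8 − (+414.9) = -702.7 kJ/mol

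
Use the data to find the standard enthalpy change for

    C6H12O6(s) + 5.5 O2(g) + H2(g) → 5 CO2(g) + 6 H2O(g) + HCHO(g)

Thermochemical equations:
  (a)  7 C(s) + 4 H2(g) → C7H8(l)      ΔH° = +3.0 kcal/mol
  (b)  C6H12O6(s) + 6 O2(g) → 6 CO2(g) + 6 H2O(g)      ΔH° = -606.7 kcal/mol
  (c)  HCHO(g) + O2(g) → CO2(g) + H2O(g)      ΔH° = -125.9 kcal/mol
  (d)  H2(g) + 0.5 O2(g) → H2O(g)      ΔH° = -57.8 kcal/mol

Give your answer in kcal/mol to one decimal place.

(a): not needed.
(b) as written: -606.7 kcal/mol
(c) reversed: +125.9 kcal/mol
(d) as written: -57.8 kcal/mol
Summing the manipulated equations, ΔH° = (-606.7) + (+125.9) + (-57.8) = -538.6 kcal/mol

ΔH° = -538.6 kcal/mol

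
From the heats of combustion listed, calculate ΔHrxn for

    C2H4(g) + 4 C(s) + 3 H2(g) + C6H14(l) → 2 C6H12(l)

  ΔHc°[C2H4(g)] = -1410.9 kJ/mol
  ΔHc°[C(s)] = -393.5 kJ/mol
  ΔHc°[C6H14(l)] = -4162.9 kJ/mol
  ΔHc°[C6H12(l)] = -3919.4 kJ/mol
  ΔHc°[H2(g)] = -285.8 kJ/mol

Using ΔH = Σ nΔHc°(reactants) − Σ nΔHc°(products):
= [1·(-1410.9) + 4·(-393.5) + 3·(-285.8) + 1·(-4162.9)] − [2·(-3919.4)]
= -166.4 kJ/mol

ΔHrxn = -166.4 kJ/mol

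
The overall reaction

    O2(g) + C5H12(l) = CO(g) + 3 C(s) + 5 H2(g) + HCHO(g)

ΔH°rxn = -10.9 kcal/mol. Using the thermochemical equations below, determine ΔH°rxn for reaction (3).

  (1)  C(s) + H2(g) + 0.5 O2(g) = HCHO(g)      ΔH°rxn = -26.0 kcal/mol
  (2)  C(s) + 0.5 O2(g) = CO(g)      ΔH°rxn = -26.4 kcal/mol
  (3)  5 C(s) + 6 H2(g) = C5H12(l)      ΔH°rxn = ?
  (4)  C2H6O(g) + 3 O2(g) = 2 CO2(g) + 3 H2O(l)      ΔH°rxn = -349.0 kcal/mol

(1) as written: -26.0 kcal/mol
(2) as written: -26.4 kcal/mol
(3) reversed: contributes −x
(4): not needed.
-10.9 = (-26.0) + (-26.4) − x
x = (-10.9 − (-52.4)) / (-1) = -41.5 kcal/mol

ΔH°rxn = -41.5 kcal/mol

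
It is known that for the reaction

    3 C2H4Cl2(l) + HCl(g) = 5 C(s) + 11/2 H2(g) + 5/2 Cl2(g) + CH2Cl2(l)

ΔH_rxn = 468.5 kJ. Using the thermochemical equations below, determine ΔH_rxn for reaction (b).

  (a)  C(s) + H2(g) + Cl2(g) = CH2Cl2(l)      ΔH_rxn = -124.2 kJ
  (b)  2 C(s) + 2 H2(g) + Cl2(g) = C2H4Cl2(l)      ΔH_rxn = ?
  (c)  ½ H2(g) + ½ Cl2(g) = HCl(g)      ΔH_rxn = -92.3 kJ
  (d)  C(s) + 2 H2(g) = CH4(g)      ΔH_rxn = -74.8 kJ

ΔH_rxn = -166.8 kJ

(a) as written (CH2Cl2(l) already on the product side): -124.2 kJ
(b) reversed and × 3 (C2H4Cl2(l) must end up as a reactant; scale by 3 for the 3 C2H4Cl2(l)): contributes −3·x
(c) reversed (HCl(g) must end up as a reactant): +92.3 kJ
(d): not needed (CH4(g) appears nowhere else).
+468.5 = (-124.2) + (+92.3) − 3·x
x = (+468.5 − (-31.9)) / (-3) = -166.8 kJ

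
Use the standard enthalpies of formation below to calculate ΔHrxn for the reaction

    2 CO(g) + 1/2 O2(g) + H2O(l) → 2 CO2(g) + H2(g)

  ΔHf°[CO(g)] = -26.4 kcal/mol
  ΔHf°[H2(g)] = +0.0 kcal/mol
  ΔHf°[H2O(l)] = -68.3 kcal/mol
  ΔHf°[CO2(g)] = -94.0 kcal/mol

ΔH°rxn = Σ nΔHf°(products) − Σ nΔHf°(reactants).
Products: 2·(-94.0) + 1·(+0.0) = -188.0
Reactants: 2·(-26.4) + 1/2·(+0.0) + 1·(-68.3) = -121.1
ΔHrxn = (-188.0) − (-121.1) = -66.9 kcal/mol

ΔHrxn = -66.9 kcal/mol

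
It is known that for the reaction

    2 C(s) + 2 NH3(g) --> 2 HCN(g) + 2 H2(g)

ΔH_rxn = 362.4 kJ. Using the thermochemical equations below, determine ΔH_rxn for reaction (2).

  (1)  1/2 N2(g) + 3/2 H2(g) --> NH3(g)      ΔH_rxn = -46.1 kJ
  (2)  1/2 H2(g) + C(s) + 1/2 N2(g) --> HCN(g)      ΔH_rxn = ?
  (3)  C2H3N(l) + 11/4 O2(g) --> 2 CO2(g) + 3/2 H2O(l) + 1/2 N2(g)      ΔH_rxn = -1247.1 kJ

(1) reversed and × 2: (-2)·(-46.1) = +92.2 kJ
(2) × 2: contributes 2·x
(3): not needed.
+362.4 = (+92.2) + 2·x
x = (+362.4 − (+92.2)) / (2) = 135.1 kJ

ΔH_rxn = 135.1 kJ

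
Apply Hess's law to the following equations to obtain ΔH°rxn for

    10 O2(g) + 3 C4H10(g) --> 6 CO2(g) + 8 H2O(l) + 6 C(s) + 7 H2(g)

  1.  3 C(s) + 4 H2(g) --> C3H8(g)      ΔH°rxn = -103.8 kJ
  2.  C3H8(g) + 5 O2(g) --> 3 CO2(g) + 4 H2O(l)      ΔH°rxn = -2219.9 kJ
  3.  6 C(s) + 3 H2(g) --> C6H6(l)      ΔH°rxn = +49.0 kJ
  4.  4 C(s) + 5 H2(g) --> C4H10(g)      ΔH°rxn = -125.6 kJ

eq. 1 × 2: (2)·(-103.8) = -207.6 kJ
eq. 2 × 2: (2)·(-2219.9) = -4439.8 kJ
eq. 3: not needed.
eq. 4 reversed and × 3: (-3)·(-125.6) = +376.8 kJ
Combining the equations, ΔH°rxn = (2)·(-103.8) + (2)·(-2219.9) + (-3)·(-125.6) = -4270.6 kJ

ΔH°rxn = -4270.6 kJ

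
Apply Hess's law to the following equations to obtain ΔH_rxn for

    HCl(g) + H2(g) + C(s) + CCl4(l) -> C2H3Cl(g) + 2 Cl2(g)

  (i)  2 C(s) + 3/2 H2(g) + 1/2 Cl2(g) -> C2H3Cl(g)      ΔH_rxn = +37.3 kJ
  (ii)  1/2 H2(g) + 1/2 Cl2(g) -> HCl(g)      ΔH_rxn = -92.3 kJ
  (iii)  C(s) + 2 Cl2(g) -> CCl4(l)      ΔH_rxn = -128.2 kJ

(i) as written: +37.3 kJ
(ii) reversed: +92.3 kJ
(iii) reversed: +128.2 kJ
Summing the manipulated equations, ΔH_rxn = (1)·(+37.3) + (-1)·(-92.3) + (-1)·(-128.2) = 257.8 kJ

ΔH_rxn = 257.8 kJ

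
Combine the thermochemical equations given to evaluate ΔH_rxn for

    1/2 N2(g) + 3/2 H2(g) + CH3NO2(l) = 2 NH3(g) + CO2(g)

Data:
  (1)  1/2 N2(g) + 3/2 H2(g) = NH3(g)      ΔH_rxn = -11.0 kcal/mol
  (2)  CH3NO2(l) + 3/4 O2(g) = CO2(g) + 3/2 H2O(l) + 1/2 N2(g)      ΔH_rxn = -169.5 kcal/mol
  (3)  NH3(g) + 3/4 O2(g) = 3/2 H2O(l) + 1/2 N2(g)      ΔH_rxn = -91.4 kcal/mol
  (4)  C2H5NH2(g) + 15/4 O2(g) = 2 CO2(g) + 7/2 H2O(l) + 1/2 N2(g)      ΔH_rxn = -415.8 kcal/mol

(1) as written (H2(g) already on the reactant side): -11.0 kcal/mol
(2) as written (CH3NO2(l) already on the reactant side): -169.5 kcal/mol
(3) reversed: +91.4 kcal/mol
(4): not needed (C2H5NH2(g) appears nowhere else).
ΔH_rxn = (1)·(-11.0) + (1)·(-169.5) + (-1)·(-91.4) = -89.1 kcal/mol

ΔH_rxn = -89.1 kcal/mol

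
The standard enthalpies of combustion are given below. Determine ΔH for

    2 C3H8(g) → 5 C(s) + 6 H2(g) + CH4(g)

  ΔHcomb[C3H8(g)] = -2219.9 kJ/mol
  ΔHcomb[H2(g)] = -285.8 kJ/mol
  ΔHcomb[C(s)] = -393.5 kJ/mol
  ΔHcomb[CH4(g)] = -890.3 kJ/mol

ΔH = 132.8 kJ/mol

Using ΔH = Σ nΔHc°(reactants) − Σ nΔHc°(products):
= [2·(-2219.9)] − [5·(-393.5) + 6·(-285.8) + 1·(-890.3)]
= 132.8 kJ/mol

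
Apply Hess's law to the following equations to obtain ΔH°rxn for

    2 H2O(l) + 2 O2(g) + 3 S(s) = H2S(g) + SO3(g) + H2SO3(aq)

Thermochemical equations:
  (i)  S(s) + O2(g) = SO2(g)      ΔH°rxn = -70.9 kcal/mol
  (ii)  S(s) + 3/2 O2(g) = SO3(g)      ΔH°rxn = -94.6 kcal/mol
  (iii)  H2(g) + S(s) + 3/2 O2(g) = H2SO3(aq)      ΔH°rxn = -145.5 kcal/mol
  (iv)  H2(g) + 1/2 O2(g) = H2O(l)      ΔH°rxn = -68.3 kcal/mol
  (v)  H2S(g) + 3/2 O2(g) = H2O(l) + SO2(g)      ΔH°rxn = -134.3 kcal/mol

(i) as written: -70.9 kcal/mol
(ii) as written (SO3(g) already on the product side): -94.6 kcal/mol
(iii) as written (H2SO3(aq) already on the product side): -145.5 kcal/mol
(iv) reversed: +68.3 kcal/mol
(v) reversed (reverse to put H2S(g) on the product side): +134.3 kcal/mol
By Hess's law, ΔH°rxn = (-70.9) + (-94.6) + (-145.5) + (+68.3) + (+134.3) = -108.4 kcal/mol

ΔH°rxn = -108.4 kcal/mol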